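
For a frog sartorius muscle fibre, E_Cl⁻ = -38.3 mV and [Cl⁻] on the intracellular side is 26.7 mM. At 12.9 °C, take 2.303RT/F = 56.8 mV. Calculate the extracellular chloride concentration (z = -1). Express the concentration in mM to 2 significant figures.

130 mM

Nernst: E = (56.8/-1) · log₁₀([out]/[in]), so log₁₀([out]/[in]) = -38.3 × -1 / 56.8 = 0.6743.
[out]/[in] = 10^(0.6743) = 4.724.
[out] = 4.724 × 26.7 = 126.1 mM.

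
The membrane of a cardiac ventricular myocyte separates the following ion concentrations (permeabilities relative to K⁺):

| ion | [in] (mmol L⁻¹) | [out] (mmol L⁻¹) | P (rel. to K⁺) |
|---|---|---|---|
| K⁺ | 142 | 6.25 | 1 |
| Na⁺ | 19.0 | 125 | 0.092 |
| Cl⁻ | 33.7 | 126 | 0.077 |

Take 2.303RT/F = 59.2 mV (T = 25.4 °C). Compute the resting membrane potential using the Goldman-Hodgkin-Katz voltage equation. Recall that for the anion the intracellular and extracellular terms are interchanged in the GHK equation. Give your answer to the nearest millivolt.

-52 mV

Vm = 59.2 · log₁₀[(Σ P·[cation]ₒ + Σ P·[anion]ᵢ) / (Σ P·[cation]ᵢ + Σ P·[anion]ₒ)]
Numerator = 1×6.25 + 0.092×125 + 0.077×33.7 = 20.34
Denominator = 1×142 + 0.092×19.0 + 0.077×126 = 153.4
Vm = 59.2 · log₁₀(0.13258) = 59.2 × (-0.8775) = -51.95 mV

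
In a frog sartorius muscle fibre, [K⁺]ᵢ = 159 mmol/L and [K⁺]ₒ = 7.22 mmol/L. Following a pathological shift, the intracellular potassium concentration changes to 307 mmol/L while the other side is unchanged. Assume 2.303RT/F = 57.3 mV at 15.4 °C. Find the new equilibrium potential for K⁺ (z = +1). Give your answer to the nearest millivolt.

After the shift: [K⁺]_out = 7.22, [K⁺]_in = 307 mmol/L.
E_new = (57.3/1)·log₁₀(7.22/307) = 57.30 · (-1.6286) = -93.32 mV

-93 mV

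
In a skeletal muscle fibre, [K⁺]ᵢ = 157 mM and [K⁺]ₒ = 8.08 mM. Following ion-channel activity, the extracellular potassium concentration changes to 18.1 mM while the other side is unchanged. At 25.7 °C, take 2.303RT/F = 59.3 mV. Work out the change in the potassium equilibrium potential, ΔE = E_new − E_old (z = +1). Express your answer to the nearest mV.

E_old = (59.3/1)·log₁₀(8.08/157) = -76.41 mV
E_new = (59.3/1)·log₁₀(18.1/157) = -55.64 mV
ΔE = -55.64 − (-76.41) = 20.77 mV

21 mV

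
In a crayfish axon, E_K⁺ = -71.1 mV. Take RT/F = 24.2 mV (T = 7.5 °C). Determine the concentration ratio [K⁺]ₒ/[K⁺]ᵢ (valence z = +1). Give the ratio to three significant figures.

ln([out]/[in]) = E·z/(24.2) = -71.1 × 1 / 24.2 = -2.9380
[out]/[in] = e^(-2.9380) = 0.05297

0.0530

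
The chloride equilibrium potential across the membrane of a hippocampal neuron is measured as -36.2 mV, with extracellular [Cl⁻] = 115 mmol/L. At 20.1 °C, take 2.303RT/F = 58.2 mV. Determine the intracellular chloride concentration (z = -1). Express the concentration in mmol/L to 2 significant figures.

Nernst: E = (58.2/-1) · log₁₀([out]/[in]), so log₁₀([out]/[in]) = -36.2 × -1 / 58.2 = 0.6220.
[out]/[in] = 10^(0.6220) = 4.188.
[in] = 115 / 4.188 = 27.46 mmol/L.

27 mmol/L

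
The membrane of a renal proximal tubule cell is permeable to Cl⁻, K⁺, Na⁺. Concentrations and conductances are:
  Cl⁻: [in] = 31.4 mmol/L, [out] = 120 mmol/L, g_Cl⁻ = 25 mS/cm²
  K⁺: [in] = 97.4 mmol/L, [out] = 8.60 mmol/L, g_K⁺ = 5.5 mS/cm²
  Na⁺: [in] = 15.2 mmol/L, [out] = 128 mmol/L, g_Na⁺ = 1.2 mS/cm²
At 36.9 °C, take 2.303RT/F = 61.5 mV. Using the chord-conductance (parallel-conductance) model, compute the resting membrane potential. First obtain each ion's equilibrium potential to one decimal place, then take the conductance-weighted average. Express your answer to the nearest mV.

-37 mV

E_Cl⁻ = (61.5/-1)·log₁₀(120/31.4) = -35.8 mV
E_K⁺ = (61.5/1)·log₁₀(8.60/97.4) = -64.8 mV
E_Na⁺ = (61.5/1)·log₁₀(128/15.2) = 56.9 mV
Vm = (Σ gᵢEᵢ)/(Σ gᵢ) = (25·-35.8 + 5.5·-64.8 + 1.2·56.9) / (25 + 5.5 + 1.2)
= -1183.12 / 31.7 = -37.32 mV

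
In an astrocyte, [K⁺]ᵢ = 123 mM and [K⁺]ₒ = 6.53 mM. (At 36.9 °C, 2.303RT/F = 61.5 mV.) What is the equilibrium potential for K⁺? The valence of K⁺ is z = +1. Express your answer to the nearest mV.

E = (61.5/z) · log₁₀([K⁺]_out/[K⁺]_in) with z = +1.
= (61.5/1) · log₁₀(6.53/123) = 61.50 · log₁₀(0.05309)
= 61.50 · (-1.2750) = -78.41 mV

-78 mV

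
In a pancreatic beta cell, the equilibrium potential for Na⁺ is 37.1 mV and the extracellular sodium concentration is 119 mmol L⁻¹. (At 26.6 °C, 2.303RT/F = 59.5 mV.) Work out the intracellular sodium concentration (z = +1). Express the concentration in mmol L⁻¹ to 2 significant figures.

Nernst: E = (59.5/1) · log₁₀([out]/[in]), so log₁₀([out]/[in]) = 37.1 × 1 / 59.5 = 0.6235.
[out]/[in] = 10^(0.6235) = 4.203.
[in] = 119 / 4.203 = 28.32 mmol L⁻¹.

28 mmol L⁻¹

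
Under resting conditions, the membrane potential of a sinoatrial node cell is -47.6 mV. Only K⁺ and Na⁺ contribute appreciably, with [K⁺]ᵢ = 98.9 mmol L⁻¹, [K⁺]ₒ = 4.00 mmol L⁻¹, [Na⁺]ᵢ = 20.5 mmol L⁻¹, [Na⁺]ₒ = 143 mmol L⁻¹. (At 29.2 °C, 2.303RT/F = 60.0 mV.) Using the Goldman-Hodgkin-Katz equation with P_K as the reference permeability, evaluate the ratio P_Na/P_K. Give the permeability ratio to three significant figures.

0.0853

Let α = P_Na/P_K. GHK: Vm = 60.0·log₁₀[(Kₒ + α·Naₒ)/(Kᵢ + α·Naᵢ)].
10^(Vm/60.0) = 10^(-47.6/60.0) = 0.16094
So 0.16094·(Kᵢ + α·Naᵢ) = Kₒ + α·Naₒ → α = (0.16094·98.9 − 4.0) / (143.0 − 0.16094·20.5)
α = (15.92 − 4.0) / (143.0 − 3.299) = 11.92/139.7 = 0.0853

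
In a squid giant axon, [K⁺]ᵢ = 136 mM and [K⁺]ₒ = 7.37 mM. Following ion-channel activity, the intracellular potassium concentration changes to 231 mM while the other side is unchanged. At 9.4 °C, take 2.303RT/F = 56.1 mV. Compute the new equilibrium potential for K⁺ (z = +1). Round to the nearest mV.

-84 mV

After the shift: [K⁺]_out = 7.37, [K⁺]_in = 231 mM.
E_new = (56.1/1)·log₁₀(7.37/231) = 56.10 · (-1.4961) = -83.93 mV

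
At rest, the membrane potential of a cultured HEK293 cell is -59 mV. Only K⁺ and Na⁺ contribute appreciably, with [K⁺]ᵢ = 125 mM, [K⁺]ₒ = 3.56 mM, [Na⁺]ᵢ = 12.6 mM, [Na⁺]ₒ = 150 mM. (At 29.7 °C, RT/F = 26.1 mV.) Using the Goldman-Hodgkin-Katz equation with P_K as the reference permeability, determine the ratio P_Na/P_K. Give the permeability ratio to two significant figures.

0.064

Let α = P_Na/P_K. GHK: Vm = 26.1·ln[(Kₒ + α·Naₒ)/(Kᵢ + α·Naᵢ)].
e^(Vm/26.1) = e^(-59.0/26.1) = 0.10429
So 0.10429·(Kᵢ + α·Naᵢ) = Kₒ + α·Naₒ → α = (0.10429·125.0 − 3.56) / (150.0 − 0.10429·12.6)
α = (13.04 − 3.56) / (150.0 − 1.314) = 9.477/148.7 = 0.06374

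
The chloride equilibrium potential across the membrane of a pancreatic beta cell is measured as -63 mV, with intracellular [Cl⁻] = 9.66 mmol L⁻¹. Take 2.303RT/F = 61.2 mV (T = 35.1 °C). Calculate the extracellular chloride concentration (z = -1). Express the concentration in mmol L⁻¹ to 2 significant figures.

Nernst: E = (61.2/-1) · log₁₀([out]/[in]), so log₁₀([out]/[in]) = -63.0 × -1 / 61.2 = 1.0294.
[out]/[in] = 10^(1.0294) = 10.7.
[out] = 10.7 × 9.66 = 103.4 mmol L⁻¹.

100 mmol L⁻¹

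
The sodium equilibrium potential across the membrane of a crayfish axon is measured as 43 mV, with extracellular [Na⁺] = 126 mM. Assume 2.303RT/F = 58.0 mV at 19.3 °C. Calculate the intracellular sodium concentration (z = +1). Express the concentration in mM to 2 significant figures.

23 mM

Nernst: E = (58.0/1) · log₁₀([out]/[in]), so log₁₀([out]/[in]) = 43.0 × 1 / 58.0 = 0.7414.
[out]/[in] = 10^(0.7414) = 5.513.
[in] = 126 / 5.513 = 22.86 mM.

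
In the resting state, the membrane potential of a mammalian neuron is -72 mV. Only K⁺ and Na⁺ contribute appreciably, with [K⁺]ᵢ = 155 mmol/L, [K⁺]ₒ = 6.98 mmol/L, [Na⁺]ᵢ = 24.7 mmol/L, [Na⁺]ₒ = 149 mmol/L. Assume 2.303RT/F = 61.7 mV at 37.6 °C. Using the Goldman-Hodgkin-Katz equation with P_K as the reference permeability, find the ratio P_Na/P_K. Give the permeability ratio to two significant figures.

Let α = P_Na/P_K. GHK: Vm = 61.7·log₁₀[(Kₒ + α·Naₒ)/(Kᵢ + α·Naᵢ)].
10^(Vm/61.7) = 10^(-72.0/61.7) = 0.068087
So 0.068087·(Kᵢ + α·Naᵢ) = Kₒ + α·Naₒ → α = (0.068087·155.0 − 6.98) / (149.0 − 0.068087·24.7)
α = (10.55 − 6.98) / (149.0 − 1.682) = 3.573/147.3 = 0.02426

0.024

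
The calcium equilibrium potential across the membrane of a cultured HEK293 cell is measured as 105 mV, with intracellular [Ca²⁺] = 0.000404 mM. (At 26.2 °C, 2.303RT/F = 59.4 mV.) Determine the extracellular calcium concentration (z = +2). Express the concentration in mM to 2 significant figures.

1.4 mM

Nernst: E = (59.4/2) · log₁₀([out]/[in]), so log₁₀([out]/[in]) = 105.0 × 2 / 59.4 = 3.5354.
[out]/[in] = 10^(3.5354) = 3430.
[out] = 3430 × 0.000404 = 1.386 mM.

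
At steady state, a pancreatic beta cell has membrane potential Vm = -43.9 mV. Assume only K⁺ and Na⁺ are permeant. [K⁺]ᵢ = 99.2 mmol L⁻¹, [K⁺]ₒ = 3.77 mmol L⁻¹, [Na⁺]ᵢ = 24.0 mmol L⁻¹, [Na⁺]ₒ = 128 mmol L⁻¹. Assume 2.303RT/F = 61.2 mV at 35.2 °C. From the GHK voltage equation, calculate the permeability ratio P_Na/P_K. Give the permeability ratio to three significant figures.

0.124

Let α = P_Na/P_K. GHK: Vm = 61.2·log₁₀[(Kₒ + α·Naₒ)/(Kᵢ + α·Naᵢ)].
10^(Vm/61.2) = 10^(-43.9/61.2) = 0.19173
So 0.19173·(Kᵢ + α·Naᵢ) = Kₒ + α·Naₒ → α = (0.19173·99.2 − 3.77) / (128.0 − 0.19173·24.0)
α = (19.02 − 3.77) / (128.0 − 4.601) = 15.25/123.4 = 0.1236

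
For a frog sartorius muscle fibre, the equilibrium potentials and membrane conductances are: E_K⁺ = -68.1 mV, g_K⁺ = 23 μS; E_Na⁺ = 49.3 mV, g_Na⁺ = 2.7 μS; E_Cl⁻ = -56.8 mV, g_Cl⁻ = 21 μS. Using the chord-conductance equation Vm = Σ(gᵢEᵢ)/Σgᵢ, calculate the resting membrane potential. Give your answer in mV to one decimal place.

Σ gᵢEᵢ = 23·(-68.1) + 2.7·(49.3) + 21·(-56.8) = -2625.99
Σ gᵢ = 23 + 2.7 + 21 = 46.7
Vm = -2625.99 / 46.7 = -56.23 mV

-56.2 mV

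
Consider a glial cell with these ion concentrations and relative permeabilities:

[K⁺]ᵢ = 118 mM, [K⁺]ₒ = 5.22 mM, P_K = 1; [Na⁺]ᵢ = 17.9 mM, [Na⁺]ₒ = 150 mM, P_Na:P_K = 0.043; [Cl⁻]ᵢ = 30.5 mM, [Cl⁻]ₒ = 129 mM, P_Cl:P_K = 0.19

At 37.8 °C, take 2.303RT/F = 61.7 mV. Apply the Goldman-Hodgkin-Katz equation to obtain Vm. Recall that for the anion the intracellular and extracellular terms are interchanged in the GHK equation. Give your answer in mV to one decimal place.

-56.4 mV

Vm = 61.7 · log₁₀[(Σ P·[cation]ₒ + Σ P·[anion]ᵢ) / (Σ P·[cation]ᵢ + Σ P·[anion]ₒ)]
Numerator = 1×5.22 + 0.043×150 + 0.19×30.5 = 17.46
Denominator = 1×118 + 0.043×17.9 + 0.19×129 = 143.3
Vm = 61.7 · log₁₀(0.12189) = 61.7 × (-0.9140) = -56.39 mV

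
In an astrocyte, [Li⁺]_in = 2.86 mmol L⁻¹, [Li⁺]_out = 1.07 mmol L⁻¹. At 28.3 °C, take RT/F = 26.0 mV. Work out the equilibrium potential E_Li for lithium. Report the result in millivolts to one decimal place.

E = (26.0/z) · ln([Li⁺]_out/[Li⁺]_in) with z = +1.
= (26.0/1) · ln(1.07/2.86) = 26.00 · ln(0.3741)
= 26.00 · (-0.9832) = -25.56 mV

-25.6 mV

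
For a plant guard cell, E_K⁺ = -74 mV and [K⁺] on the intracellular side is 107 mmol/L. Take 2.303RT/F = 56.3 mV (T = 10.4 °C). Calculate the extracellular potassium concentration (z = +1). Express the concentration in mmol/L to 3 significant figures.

5.19 mmol/L

Nernst: E = (56.3/1) · log₁₀([out]/[in]), so log₁₀([out]/[in]) = -74.0 × 1 / 56.3 = -1.3144.
[out]/[in] = 10^(-1.3144) = 0.04849.
[out] = 0.04849 × 107 = 5.188 mmol/L.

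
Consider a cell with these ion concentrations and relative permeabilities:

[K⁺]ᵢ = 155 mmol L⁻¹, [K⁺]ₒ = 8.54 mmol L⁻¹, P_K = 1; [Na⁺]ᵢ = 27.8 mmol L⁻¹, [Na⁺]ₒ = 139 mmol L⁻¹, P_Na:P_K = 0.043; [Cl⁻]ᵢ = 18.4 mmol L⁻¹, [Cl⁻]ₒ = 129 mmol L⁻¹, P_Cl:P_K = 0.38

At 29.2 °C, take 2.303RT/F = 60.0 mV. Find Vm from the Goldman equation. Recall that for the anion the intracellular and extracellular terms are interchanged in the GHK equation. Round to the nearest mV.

Vm = 60.0 · log₁₀[(Σ P·[cation]ₒ + Σ P·[anion]ᵢ) / (Σ P·[cation]ᵢ + Σ P·[anion]ₒ)]
Numerator = 1×8.54 + 0.043×139 + 0.38×18.4 = 21.51
Denominator = 1×155 + 0.043×27.8 + 0.38×129 = 205.2
Vm = 60.0 · log₁₀(0.10481) = 60.0 × (-0.9796) = -58.78 mV

-59 mV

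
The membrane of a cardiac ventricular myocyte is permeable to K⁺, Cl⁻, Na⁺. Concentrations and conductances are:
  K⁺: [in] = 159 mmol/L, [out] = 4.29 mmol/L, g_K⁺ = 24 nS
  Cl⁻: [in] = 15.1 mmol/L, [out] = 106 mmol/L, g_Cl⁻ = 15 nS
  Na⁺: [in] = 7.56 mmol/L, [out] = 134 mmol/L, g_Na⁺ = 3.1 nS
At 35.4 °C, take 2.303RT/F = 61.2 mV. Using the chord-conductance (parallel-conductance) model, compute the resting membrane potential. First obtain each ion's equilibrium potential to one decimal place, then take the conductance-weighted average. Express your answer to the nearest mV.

-68 mV

E_K⁺ = (61.2/1)·log₁₀(4.29/159) = -96.0 mV
E_Cl⁻ = (61.2/-1)·log₁₀(106/15.1) = -51.8 mV
E_Na⁺ = (61.2/1)·log₁₀(134/7.56) = 76.4 mV
Vm = (Σ gᵢEᵢ)/(Σ gᵢ) = (24·-96.0 + 15·-51.8 + 3.1·76.4) / (24 + 15 + 3.1)
= -2844.16 / 42.1 = -67.56 mV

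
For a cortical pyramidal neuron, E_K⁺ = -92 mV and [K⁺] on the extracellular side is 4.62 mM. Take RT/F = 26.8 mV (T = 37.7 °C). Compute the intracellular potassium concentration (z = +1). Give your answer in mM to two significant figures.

140 mM

Nernst: E = (26.8/1) · ln([out]/[in]), so ln([out]/[in]) = -92.0 × 1 / 26.8 = -3.4328.
[out]/[in] = e^(-3.4328) = 0.0323.
[in] = 4.62 / 0.0323 = 143.1 mM.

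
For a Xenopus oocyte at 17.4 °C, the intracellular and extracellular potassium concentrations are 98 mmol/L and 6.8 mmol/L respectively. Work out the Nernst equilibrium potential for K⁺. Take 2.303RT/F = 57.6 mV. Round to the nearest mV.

-67 mV

E = (57.6/z) · log₁₀([K⁺]_out/[K⁺]_in) with z = +1.
= (57.6/1) · log₁₀(6.8/98) = 57.60 · log₁₀(0.06939)
= 57.60 · (-1.1587) = -66.74 mV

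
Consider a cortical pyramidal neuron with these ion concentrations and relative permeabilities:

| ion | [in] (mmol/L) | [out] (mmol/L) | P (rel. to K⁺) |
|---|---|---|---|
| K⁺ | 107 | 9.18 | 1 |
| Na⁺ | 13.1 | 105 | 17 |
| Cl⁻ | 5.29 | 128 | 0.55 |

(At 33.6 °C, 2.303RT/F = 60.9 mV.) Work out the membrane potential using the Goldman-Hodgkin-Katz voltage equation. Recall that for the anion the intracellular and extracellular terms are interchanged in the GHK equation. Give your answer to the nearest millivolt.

40 mV

Vm = 60.9 · log₁₀[(Σ P·[cation]ₒ + Σ P·[anion]ᵢ) / (Σ P·[cation]ᵢ + Σ P·[anion]ₒ)]
Numerator = 1×9.18 + 17×105 + 0.55×5.29 = 1797
Denominator = 1×107 + 17×13.1 + 0.55×128 = 400.1
Vm = 60.9 · log₁₀(4.4916) = 60.9 × (0.6524) = 39.73 mV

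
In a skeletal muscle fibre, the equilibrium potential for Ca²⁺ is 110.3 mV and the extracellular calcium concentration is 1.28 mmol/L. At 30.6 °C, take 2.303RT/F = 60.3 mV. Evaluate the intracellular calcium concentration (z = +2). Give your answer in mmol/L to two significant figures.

Nernst: E = (60.3/2) · log₁₀([out]/[in]), so log₁₀([out]/[in]) = 110.3 × 2 / 60.3 = 3.6584.
[out]/[in] = 10^(3.6584) = 4554.
[in] = 1.28 / 4554 = 0.0002811 mmol/L.

0.00028 mmol/L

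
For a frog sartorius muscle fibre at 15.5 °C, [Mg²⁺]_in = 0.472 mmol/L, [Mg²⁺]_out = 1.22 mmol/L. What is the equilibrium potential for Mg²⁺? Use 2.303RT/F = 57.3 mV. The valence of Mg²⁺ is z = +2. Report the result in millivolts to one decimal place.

11.8 mV

E = (57.3/z) · log₁₀([Mg²⁺]_out/[Mg²⁺]_in) with z = +2.
= (57.3/2) · log₁₀(1.22/0.472) = 28.65 · log₁₀(2.585)
= 28.65 · (0.4124) = 11.82 mV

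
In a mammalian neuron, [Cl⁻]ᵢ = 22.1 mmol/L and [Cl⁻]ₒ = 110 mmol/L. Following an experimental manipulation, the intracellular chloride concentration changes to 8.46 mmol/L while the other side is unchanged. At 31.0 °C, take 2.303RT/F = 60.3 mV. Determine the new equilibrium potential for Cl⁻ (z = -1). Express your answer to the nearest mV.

After the shift: [Cl⁻]_out = 110, [Cl⁻]_in = 8.46 mmol/L.
E_new = (60.3/-1)·log₁₀(110/8.46) = -60.30 · (1.1140) = -67.18 mV

-67 mV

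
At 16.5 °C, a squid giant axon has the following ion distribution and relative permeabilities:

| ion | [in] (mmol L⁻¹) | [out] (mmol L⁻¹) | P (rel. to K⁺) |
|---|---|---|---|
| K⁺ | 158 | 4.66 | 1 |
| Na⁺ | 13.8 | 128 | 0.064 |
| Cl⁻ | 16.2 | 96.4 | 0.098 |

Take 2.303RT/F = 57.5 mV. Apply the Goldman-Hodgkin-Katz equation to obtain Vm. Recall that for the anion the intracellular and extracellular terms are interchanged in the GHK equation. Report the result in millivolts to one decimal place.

-61.3 mV

Vm = 57.5 · log₁₀[(Σ P·[cation]ₒ + Σ P·[anion]ᵢ) / (Σ P·[cation]ᵢ + Σ P·[anion]ₒ)]
Numerator = 1×4.66 + 0.064×128 + 0.098×16.2 = 14.44
Denominator = 1×158 + 0.064×13.8 + 0.098×96.4 = 168.3
Vm = 57.5 · log₁₀(0.085781) = 57.5 × (-1.0666) = -61.33 mV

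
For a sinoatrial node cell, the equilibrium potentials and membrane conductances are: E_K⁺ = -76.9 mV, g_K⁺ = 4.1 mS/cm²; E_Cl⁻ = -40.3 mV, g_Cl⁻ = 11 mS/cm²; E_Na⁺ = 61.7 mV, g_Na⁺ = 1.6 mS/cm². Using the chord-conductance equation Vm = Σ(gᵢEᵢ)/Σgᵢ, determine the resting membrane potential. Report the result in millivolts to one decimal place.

Σ gᵢEᵢ = 4.1·(-76.9) + 11·(-40.3) + 1.6·(61.7) = -659.87
Σ gᵢ = 4.1 + 11 + 1.6 = 16.7
Vm = -659.87 / 16.7 = -39.51 mV

-39.5 mV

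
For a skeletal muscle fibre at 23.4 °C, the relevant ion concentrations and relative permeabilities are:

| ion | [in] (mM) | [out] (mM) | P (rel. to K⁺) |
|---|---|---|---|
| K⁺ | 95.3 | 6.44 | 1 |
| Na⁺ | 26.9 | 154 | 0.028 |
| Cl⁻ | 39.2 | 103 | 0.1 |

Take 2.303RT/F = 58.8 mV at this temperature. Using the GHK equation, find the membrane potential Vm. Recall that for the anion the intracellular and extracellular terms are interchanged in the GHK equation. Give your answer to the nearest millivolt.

Vm = 58.8 · log₁₀[(Σ P·[cation]ₒ + Σ P·[anion]ᵢ) / (Σ P·[cation]ᵢ + Σ P·[anion]ₒ)]
Numerator = 1×6.44 + 0.028×154 + 0.1×39.2 = 14.67
Denominator = 1×95.3 + 0.028×26.9 + 0.1×103 = 106.4
Vm = 58.8 · log₁₀(0.13796) = 58.8 × (-0.8603) = -50.58 mV

-51 mV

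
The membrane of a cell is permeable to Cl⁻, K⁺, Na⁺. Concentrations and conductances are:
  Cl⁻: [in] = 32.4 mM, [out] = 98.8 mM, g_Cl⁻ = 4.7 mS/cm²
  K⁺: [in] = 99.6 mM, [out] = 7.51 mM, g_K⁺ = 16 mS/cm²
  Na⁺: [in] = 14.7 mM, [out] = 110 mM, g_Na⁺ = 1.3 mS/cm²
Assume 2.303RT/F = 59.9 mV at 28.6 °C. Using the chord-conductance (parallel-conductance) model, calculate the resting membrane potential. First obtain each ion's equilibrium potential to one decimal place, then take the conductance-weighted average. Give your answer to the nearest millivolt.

-52 mV

E_Cl⁻ = (59.9/-1)·log₁₀(98.8/32.4) = -29.0 mV
E_K⁺ = (59.9/1)·log₁₀(7.51/99.6) = -67.2 mV
E_Na⁺ = (59.9/1)·log₁₀(110/14.7) = 52.4 mV
Vm = (Σ gᵢEᵢ)/(Σ gᵢ) = (4.7·-29.0 + 16·-67.2 + 1.3·52.4) / (4.7 + 16 + 1.3)
= -1143.38 / 22 = -51.97 mV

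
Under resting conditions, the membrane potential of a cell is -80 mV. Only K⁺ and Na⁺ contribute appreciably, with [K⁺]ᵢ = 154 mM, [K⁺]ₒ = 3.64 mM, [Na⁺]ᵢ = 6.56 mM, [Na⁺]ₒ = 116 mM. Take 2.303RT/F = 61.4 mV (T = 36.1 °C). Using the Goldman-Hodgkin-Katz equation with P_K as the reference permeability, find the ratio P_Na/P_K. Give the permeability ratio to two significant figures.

0.035

Let α = P_Na/P_K. GHK: Vm = 61.4·log₁₀[(Kₒ + α·Naₒ)/(Kᵢ + α·Naᵢ)].
10^(Vm/61.4) = 10^(-80.0/61.4) = 0.049782
So 0.049782·(Kᵢ + α·Naᵢ) = Kₒ + α·Naₒ → α = (0.049782·154.0 − 3.64) / (116.0 − 0.049782·6.56)
α = (7.666 − 3.64) / (116.0 − 0.3266) = 4.026/115.7 = 0.03481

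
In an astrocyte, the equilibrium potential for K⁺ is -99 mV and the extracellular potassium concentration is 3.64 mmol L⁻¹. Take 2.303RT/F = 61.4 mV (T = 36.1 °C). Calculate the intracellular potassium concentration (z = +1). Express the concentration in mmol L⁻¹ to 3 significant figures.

Nernst: E = (61.4/1) · log₁₀([out]/[in]), so log₁₀([out]/[in]) = -99.0 × 1 / 61.4 = -1.6124.
[out]/[in] = 10^(-1.6124) = 0.02441.
[in] = 3.64 / 0.02441 = 149.1 mmol L⁻¹.

149 mmol L⁻¹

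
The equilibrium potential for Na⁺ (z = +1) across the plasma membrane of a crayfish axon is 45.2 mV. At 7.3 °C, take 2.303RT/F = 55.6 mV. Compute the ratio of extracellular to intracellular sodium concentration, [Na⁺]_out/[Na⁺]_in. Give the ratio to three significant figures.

6.50

log₁₀([out]/[in]) = E·z/(55.6) = 45.2 × 1 / 55.6 = 0.8129
[out]/[in] = 10^(0.8129) = 6.501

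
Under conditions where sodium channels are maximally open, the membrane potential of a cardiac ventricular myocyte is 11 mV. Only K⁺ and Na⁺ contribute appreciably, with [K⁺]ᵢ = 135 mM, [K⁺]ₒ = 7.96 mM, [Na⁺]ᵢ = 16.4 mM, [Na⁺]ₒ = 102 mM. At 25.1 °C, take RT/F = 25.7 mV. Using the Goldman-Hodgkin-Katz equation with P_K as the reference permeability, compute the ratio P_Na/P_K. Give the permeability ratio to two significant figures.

Let α = P_Na/P_K. GHK: Vm = 25.7·ln[(Kₒ + α·Naₒ)/(Kᵢ + α·Naᵢ)].
e^(Vm/25.7) = e^(11.0/25.7) = 1.5342
So 1.5342·(Kᵢ + α·Naᵢ) = Kₒ + α·Naₒ → α = (1.5342·135.0 − 7.96) / (102.0 − 1.5342·16.4)
α = (207.1 − 7.96) / (102.0 − 25.16) = 199.2/76.84 = 2.592

2.6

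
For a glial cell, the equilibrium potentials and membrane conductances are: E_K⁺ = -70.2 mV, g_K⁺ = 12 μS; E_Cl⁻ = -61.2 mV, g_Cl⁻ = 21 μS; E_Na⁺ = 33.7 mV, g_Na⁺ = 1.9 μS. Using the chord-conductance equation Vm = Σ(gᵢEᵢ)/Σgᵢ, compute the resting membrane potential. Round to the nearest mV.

Σ gᵢEᵢ = 12·(-70.2) + 21·(-61.2) + 1.9·(33.7) = -2063.57
Σ gᵢ = 12 + 21 + 1.9 = 34.9
Vm = -2063.57 / 34.9 = -59.13 mV

-59 mV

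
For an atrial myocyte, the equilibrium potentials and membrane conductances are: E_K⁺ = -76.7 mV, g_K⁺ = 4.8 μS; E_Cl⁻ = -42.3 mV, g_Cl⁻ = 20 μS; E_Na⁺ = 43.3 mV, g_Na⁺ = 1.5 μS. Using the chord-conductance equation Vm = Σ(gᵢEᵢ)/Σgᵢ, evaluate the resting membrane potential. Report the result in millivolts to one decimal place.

Σ gᵢEᵢ = 4.8·(-76.7) + 20·(-42.3) + 1.5·(43.3) = -1149.21
Σ gᵢ = 4.8 + 20 + 1.5 = 26.3
Vm = -1149.21 / 26.3 = -43.70 mV

-43.7 mV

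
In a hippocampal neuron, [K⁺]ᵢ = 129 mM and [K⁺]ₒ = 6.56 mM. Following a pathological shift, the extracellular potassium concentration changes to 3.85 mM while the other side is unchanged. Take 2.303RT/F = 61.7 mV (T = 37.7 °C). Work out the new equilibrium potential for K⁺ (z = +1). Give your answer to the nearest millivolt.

-94 mV

After the shift: [K⁺]_out = 3.85, [K⁺]_in = 129 mM.
E_new = (61.7/1)·log₁₀(3.85/129) = 61.70 · (-1.5251) = -94.10 mV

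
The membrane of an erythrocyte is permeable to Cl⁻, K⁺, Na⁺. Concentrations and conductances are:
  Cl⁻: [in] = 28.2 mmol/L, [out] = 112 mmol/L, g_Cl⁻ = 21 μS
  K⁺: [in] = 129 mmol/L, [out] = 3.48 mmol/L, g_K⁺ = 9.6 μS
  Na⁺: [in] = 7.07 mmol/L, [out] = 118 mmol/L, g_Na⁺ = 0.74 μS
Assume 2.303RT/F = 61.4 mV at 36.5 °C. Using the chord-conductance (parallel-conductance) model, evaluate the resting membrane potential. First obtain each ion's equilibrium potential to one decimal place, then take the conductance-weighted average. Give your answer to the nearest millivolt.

E_Cl⁻ = (61.4/-1)·log₁₀(112/28.2) = -36.8 mV
E_K⁺ = (61.4/1)·log₁₀(3.48/129) = -96.3 mV
E_Na⁺ = (61.4/1)·log₁₀(118/7.07) = 75.1 mV
Vm = (Σ gᵢEᵢ)/(Σ gᵢ) = (21·-36.8 + 9.6·-96.3 + 0.74·75.1) / (21 + 9.6 + 0.74)
= -1641.71 / 31.34 = -52.38 mV

-52 mV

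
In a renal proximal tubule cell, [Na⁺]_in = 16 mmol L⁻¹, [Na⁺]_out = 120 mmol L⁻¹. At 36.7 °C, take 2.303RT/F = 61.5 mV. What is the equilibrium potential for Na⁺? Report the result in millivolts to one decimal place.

53.8 mV

E = (61.5/z) · log₁₀([Na⁺]_out/[Na⁺]_in) with z = +1.
= (61.5/1) · log₁₀(120/16) = 61.50 · log₁₀(7.5)
= 61.50 · (0.8751) = 53.82 mV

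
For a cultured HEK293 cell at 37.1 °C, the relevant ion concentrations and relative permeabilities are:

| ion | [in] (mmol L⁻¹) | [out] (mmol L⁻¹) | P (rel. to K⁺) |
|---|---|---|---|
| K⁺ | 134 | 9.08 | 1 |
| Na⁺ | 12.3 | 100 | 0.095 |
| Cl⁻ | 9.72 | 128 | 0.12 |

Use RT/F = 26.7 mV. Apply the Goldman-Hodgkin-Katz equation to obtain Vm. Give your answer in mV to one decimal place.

Vm = 26.7 · ln[(Σ P·[cation]ₒ + Σ P·[anion]ᵢ) / (Σ P·[cation]ᵢ + Σ P·[anion]ₒ)]
Numerator = 1×9.08 + 0.095×100 + 0.12×9.72 = 19.75
Denominator = 1×134 + 0.095×12.3 + 0.12×128 = 150.5
Vm = 26.7 · ln(0.13118) = 26.7 × (-2.0312) = -54.23 mV

-54.2 mV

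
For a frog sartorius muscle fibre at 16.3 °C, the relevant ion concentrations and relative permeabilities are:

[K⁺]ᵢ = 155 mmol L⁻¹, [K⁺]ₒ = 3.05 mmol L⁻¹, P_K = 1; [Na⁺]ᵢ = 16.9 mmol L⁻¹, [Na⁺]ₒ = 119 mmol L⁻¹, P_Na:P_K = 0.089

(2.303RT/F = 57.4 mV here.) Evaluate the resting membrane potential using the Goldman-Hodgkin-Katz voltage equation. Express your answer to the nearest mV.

Vm = 57.4 · log₁₀[(Σ P·[cation]ₒ + Σ P·[anion]ᵢ) / (Σ P·[cation]ᵢ + Σ P·[anion]ₒ)]
Numerator = 1×3.05 + 0.089×119 = 13.64
Denominator = 1×155 + 0.089×16.9 = 156.5
Vm = 57.4 · log₁₀(0.087161) = 57.4 × (-1.0597) = -60.83 mV

-61 mV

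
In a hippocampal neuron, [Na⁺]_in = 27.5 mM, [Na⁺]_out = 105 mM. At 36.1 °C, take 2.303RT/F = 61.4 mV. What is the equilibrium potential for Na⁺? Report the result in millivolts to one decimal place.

E = (61.4/z) · log₁₀([Na⁺]_out/[Na⁺]_in) with z = +1.
= (61.4/1) · log₁₀(105/27.5) = 61.40 · log₁₀(3.818)
= 61.40 · (0.5819) = 35.73 mV

35.7 mV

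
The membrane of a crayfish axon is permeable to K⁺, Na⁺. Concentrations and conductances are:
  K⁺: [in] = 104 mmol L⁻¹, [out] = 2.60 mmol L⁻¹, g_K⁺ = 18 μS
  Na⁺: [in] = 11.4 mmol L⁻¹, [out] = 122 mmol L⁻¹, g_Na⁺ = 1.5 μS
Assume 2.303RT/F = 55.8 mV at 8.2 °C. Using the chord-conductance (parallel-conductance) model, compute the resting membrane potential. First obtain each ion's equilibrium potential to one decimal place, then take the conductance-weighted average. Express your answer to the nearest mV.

E_K⁺ = (55.8/1)·log₁₀(2.60/104) = -89.4 mV
E_Na⁺ = (55.8/1)·log₁₀(122/11.4) = 57.4 mV
Vm = (Σ gᵢEᵢ)/(Σ gᵢ) = (18·-89.4 + 1.5·57.4) / (18 + 1.5)
= -1523.10 / 19.5 = -78.11 mV

-78 mV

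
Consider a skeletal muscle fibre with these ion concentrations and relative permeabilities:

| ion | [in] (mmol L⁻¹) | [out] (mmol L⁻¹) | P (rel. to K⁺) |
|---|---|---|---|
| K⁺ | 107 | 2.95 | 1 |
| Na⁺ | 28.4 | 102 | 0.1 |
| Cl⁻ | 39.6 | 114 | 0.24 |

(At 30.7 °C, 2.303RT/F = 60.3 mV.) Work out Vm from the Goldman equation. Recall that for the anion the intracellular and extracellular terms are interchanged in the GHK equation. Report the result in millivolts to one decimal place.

-47.2 mV

Vm = 60.3 · log₁₀[(Σ P·[cation]ₒ + Σ P·[anion]ᵢ) / (Σ P·[cation]ᵢ + Σ P·[anion]ₒ)]
Numerator = 1×2.95 + 0.1×102 + 0.24×39.6 = 22.65
Denominator = 1×107 + 0.1×28.4 + 0.24×114 = 137.2
Vm = 60.3 · log₁₀(0.16512) = 60.3 × (-0.7822) = -47.17 mV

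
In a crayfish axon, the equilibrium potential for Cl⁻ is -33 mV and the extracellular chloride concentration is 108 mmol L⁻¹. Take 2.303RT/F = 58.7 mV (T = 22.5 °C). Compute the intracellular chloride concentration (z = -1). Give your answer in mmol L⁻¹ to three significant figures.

Nernst: E = (58.7/-1) · log₁₀([out]/[in]), so log₁₀([out]/[in]) = -33.0 × -1 / 58.7 = 0.5622.
[out]/[in] = 10^(0.5622) = 3.649.
[in] = 108 / 3.649 = 29.6 mmol L⁻¹.

29.6 mmol L⁻¹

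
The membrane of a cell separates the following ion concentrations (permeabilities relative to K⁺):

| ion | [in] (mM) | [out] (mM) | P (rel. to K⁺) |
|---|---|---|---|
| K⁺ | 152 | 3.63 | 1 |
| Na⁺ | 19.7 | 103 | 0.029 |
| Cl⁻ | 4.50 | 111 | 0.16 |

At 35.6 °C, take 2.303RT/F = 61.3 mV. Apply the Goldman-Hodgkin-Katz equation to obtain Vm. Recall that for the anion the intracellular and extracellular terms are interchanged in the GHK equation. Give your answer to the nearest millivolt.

Vm = 61.3 · log₁₀[(Σ P·[cation]ₒ + Σ P·[anion]ᵢ) / (Σ P·[cation]ᵢ + Σ P·[anion]ₒ)]
Numerator = 1×3.63 + 0.029×103 + 0.16×4.50 = 7.337
Denominator = 1×152 + 0.029×19.7 + 0.16×111 = 170.3
Vm = 61.3 · log₁₀(0.043075) = 61.3 × (-1.3658) = -83.72 mV

-84 mV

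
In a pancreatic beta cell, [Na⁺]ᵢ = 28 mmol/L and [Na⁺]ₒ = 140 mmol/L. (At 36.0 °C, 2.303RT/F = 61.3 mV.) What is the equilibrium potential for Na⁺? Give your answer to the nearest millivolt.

43 mV

E = (61.3/z) · log₁₀([Na⁺]_out/[Na⁺]_in) with z = +1.
= (61.3/1) · log₁₀(140/28) = 61.30 · log₁₀(5)
= 61.30 · (0.6990) = 42.85 mV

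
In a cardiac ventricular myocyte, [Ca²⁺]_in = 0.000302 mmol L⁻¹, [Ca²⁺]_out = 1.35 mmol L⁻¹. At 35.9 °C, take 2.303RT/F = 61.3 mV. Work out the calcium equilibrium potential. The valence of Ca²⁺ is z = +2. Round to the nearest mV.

112 mV

E = (61.3/z) · log₁₀([Ca²⁺]_out/[Ca²⁺]_in) with z = +2.
= (61.3/2) · log₁₀(1.35/0.000302) = 30.65 · log₁₀(4470)
= 30.65 · (3.6503) = 111.88 mV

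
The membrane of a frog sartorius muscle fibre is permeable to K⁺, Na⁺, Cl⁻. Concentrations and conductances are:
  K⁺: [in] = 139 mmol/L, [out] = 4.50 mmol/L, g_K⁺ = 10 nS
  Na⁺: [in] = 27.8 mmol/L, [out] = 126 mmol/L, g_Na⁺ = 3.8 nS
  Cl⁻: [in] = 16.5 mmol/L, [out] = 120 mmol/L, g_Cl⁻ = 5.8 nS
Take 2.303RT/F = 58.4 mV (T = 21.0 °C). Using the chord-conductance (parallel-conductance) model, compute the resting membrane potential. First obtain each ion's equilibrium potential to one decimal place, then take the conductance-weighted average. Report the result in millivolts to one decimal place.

-51.8 mV

E_K⁺ = (58.4/1)·log₁₀(4.50/139) = -87.0 mV
E_Na⁺ = (58.4/1)·log₁₀(126/27.8) = 38.3 mV
E_Cl⁻ = (58.4/-1)·log₁₀(120/16.5) = -50.3 mV
Vm = (Σ gᵢEᵢ)/(Σ gᵢ) = (10·-87.0 + 3.8·38.3 + 5.8·-50.3) / (10 + 3.8 + 5.8)
= -1016.20 / 19.6 = -51.85 mV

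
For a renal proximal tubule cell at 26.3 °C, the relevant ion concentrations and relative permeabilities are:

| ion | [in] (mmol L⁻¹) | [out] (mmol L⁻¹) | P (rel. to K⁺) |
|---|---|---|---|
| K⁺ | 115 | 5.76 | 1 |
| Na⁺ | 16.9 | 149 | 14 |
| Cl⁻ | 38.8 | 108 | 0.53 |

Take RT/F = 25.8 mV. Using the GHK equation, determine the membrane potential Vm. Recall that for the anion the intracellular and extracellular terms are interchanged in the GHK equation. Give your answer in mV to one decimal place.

42.4 mV

Vm = 25.8 · ln[(Σ P·[cation]ₒ + Σ P·[anion]ᵢ) / (Σ P·[cation]ᵢ + Σ P·[anion]ₒ)]
Numerator = 1×5.76 + 14×149 + 0.53×38.8 = 2112
Denominator = 1×115 + 14×16.9 + 0.53×108 = 408.8
Vm = 25.8 · ln(5.1666) = 25.8 × (1.6422) = 42.37 mV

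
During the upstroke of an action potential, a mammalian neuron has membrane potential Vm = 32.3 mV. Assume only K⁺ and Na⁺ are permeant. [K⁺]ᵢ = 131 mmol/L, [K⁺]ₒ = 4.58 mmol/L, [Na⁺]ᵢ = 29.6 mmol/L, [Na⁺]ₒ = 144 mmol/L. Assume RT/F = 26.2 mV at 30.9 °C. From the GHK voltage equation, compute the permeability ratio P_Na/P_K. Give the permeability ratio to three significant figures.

Let α = P_Na/P_K. GHK: Vm = 26.2·ln[(Kₒ + α·Naₒ)/(Kᵢ + α·Naᵢ)].
e^(Vm/26.2) = e^(32.3/26.2) = 3.4309
So 3.4309·(Kᵢ + α·Naᵢ) = Kₒ + α·Naₒ → α = (3.4309·131.0 − 4.58) / (144.0 − 3.4309·29.6)
α = (449.4 − 4.58) / (144.0 − 101.6) = 444.9/42.45 = 10.48

10.5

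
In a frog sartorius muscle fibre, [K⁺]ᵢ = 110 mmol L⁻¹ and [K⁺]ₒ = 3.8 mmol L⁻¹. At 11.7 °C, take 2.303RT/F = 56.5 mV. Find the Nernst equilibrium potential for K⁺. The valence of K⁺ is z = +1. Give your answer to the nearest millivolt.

E = (56.5/z) · log₁₀([K⁺]_out/[K⁺]_in) with z = +1.
= (56.5/1) · log₁₀(3.8/110) = 56.50 · log₁₀(0.03455)
= 56.50 · (-1.4616) = -82.58 mV

-83 mV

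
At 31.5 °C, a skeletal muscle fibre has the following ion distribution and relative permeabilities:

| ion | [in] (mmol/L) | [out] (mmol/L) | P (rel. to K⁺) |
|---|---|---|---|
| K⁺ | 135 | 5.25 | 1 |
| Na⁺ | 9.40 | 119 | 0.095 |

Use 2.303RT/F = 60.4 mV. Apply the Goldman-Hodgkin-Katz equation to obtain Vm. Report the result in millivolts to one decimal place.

Vm = 60.4 · log₁₀[(Σ P·[cation]ₒ + Σ P·[anion]ᵢ) / (Σ P·[cation]ᵢ + Σ P·[anion]ₒ)]
Numerator = 1×5.25 + 0.095×119 = 16.55
Denominator = 1×135 + 0.095×9.40 = 135.9
Vm = 60.4 · log₁₀(0.12182) = 60.4 × (-0.9143) = -55.22 mV

-55.2 mV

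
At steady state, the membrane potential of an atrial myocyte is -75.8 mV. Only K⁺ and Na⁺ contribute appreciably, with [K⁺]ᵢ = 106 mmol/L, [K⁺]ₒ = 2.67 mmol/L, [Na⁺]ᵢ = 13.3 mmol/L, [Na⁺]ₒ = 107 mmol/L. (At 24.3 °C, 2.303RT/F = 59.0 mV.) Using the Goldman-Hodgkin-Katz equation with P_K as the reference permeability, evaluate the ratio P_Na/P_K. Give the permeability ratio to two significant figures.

Let α = P_Na/P_K. GHK: Vm = 59.0·log₁₀[(Kₒ + α·Naₒ)/(Kᵢ + α·Naᵢ)].
10^(Vm/59.0) = 10^(-75.8/59.0) = 0.05191
So 0.05191·(Kᵢ + α·Naᵢ) = Kₒ + α·Naₒ → α = (0.05191·106.0 − 2.67) / (107.0 − 0.05191·13.3)
α = (5.503 − 2.67) / (107.0 − 0.6904) = 2.833/106.3 = 0.02664

0.027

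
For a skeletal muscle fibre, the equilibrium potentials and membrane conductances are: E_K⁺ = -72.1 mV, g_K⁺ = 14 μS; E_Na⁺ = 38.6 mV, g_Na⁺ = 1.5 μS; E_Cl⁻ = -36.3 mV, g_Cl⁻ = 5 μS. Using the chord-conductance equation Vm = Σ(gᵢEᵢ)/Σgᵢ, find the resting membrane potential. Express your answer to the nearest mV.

-55 mV

Σ gᵢEᵢ = 14·(-72.1) + 1.5·(38.6) + 5·(-36.3) = -1133.00
Σ gᵢ = 14 + 1.5 + 5 = 20.5
Vm = -1133.00 / 20.5 = -55.27 mV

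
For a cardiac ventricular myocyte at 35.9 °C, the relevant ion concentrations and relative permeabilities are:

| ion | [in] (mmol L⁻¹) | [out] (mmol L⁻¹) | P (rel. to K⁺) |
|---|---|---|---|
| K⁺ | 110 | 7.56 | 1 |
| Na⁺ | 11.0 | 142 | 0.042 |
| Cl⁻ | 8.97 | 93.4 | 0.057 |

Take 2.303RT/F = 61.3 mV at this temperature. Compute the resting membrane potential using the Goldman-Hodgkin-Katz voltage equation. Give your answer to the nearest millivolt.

-56 mV

Vm = 61.3 · log₁₀[(Σ P·[cation]ₒ + Σ P·[anion]ᵢ) / (Σ P·[cation]ᵢ + Σ P·[anion]ₒ)]
Numerator = 1×7.56 + 0.042×142 + 0.057×8.97 = 14.04
Denominator = 1×110 + 0.042×11.0 + 0.057×93.4 = 115.8
Vm = 61.3 · log₁₀(0.12122) = 61.3 × (-0.9164) = -56.18 mV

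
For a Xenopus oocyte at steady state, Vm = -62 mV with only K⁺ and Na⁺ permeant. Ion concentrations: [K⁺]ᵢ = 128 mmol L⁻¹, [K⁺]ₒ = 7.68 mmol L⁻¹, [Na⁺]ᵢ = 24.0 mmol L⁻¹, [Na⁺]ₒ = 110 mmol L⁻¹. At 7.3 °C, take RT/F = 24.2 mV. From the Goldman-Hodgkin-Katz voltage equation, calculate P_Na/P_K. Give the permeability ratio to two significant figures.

0.020

Let α = P_Na/P_K. GHK: Vm = 24.2·ln[(Kₒ + α·Naₒ)/(Kᵢ + α·Naᵢ)].
e^(Vm/24.2) = e^(-62.0/24.2) = 0.077152
So 0.077152·(Kᵢ + α·Naᵢ) = Kₒ + α·Naₒ → α = (0.077152·128.0 − 7.68) / (110.0 − 0.077152·24.0)
α = (9.875 − 7.68) / (110.0 − 1.852) = 2.195/108.1 = 0.0203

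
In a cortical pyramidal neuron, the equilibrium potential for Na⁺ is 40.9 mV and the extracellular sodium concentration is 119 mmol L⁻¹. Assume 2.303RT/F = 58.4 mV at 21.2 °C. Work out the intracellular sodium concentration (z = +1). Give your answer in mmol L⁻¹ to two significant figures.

24 mmol L⁻¹

Nernst: E = (58.4/1) · log₁₀([out]/[in]), so log₁₀([out]/[in]) = 40.9 × 1 / 58.4 = 0.7003.
[out]/[in] = 10^(0.7003) = 5.016.
[in] = 119 / 5.016 = 23.72 mmol L⁻¹.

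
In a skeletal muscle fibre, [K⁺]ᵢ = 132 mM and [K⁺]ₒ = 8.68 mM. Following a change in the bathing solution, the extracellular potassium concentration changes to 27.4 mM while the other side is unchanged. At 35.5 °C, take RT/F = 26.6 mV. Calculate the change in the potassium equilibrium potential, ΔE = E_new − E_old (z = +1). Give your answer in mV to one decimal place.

E_old = (26.6/1)·ln(8.68/132) = -72.40 mV
E_new = (26.6/1)·ln(27.4/132) = -41.82 mV
ΔE = -41.82 − (-72.40) = 30.58 mV

30.6 mV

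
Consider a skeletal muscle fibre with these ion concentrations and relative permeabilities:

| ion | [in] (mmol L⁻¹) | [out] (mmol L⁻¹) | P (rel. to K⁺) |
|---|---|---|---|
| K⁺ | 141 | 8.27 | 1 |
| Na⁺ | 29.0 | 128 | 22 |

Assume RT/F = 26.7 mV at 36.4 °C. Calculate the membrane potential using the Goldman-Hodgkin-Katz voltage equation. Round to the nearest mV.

34 mV

Vm = 26.7 · ln[(Σ P·[cation]ₒ + Σ P·[anion]ᵢ) / (Σ P·[cation]ᵢ + Σ P·[anion]ₒ)]
Numerator = 1×8.27 + 22×128 = 2824
Denominator = 1×141 + 22×29.0 = 779
Vm = 26.7 · ln(3.6255) = 26.7 × (1.2880) = 34.39 mV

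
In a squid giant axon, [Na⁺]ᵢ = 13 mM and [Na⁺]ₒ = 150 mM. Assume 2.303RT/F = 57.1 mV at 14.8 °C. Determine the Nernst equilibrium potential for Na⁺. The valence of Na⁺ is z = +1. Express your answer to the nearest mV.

E = (57.1/z) · log₁₀([Na⁺]_out/[Na⁺]_in) with z = +1.
= (57.1/1) · log₁₀(150/13) = 57.10 · log₁₀(11.54)
= 57.10 · (1.0621) = 60.65 mV

61 mV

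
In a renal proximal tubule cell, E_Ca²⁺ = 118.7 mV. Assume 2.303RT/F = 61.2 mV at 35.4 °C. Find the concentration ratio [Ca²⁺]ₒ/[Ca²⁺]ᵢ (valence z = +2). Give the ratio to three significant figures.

7570

log₁₀([out]/[in]) = E·z/(61.2) = 118.7 × 2 / 61.2 = 3.8791
[out]/[in] = 10^(3.8791) = 7570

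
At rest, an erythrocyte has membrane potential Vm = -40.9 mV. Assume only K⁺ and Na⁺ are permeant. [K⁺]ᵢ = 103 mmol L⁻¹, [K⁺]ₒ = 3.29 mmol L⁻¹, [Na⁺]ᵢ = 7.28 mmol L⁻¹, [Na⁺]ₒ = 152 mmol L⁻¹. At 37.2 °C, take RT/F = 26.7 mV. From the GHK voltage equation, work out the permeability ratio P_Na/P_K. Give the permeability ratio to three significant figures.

Let α = P_Na/P_K. GHK: Vm = 26.7·ln[(Kₒ + α·Naₒ)/(Kᵢ + α·Naᵢ)].
e^(Vm/26.7) = e^(-40.9/26.7) = 0.21614
So 0.21614·(Kᵢ + α·Naᵢ) = Kₒ + α·Naₒ → α = (0.21614·103.0 − 3.29) / (152.0 − 0.21614·7.28)
α = (22.26 − 3.29) / (152.0 − 1.573) = 18.97/150.4 = 0.1261

0.126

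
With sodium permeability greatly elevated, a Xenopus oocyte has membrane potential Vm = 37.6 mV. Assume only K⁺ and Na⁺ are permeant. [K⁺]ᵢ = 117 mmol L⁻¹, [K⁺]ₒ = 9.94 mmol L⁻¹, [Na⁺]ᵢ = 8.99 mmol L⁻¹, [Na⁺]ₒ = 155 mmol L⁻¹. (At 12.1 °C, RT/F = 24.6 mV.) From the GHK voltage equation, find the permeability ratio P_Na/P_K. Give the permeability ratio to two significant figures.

Let α = P_Na/P_K. GHK: Vm = 24.6·ln[(Kₒ + α·Naₒ)/(Kᵢ + α·Naᵢ)].
e^(Vm/24.6) = e^(37.6/24.6) = 4.611
So 4.611·(Kᵢ + α·Naᵢ) = Kₒ + α·Naₒ → α = (4.611·117.0 − 9.94) / (155.0 − 4.611·8.99)
α = (539.5 − 9.94) / (155.0 − 41.45) = 529.6/113.5 = 4.664

4.7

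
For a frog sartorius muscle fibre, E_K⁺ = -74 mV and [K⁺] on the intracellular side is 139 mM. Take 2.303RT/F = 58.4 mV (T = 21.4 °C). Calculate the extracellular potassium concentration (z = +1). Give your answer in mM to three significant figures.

Nernst: E = (58.4/1) · log₁₀([out]/[in]), so log₁₀([out]/[in]) = -74.0 × 1 / 58.4 = -1.2671.
[out]/[in] = 10^(-1.2671) = 0.05406.
[out] = 0.05406 × 139 = 7.514 mM.

7.51 mM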